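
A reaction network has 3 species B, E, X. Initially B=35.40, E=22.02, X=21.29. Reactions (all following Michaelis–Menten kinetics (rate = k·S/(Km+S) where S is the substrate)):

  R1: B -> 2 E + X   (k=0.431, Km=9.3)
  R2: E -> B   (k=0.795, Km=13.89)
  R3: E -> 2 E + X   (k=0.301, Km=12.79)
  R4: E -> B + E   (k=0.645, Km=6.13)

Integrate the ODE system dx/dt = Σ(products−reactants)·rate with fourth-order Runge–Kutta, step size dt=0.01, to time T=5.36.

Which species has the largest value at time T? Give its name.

RK4 with dt=0.01: 536 steps to T=5.36. Trajectory (selected grid times):
t=0.00: B=35.40 E=22.02 X=21.29
t=0.60: B=35.79 E=22.25 X=21.61
t=1.19: B=36.18 E=22.48 X=21.92
t=1.79: B=36.57 E=22.71 X=22.25
t=2.38: B=36.96 E=22.94 X=22.56
t=2.98: B=37.36 E=23.17 X=22.89
t=3.57: B=37.75 E=23.40 X=23.20
t=4.17: B=38.15 E=23.63 X=23.53
t=4.76: B=38.54 E=23.86 X=23.85
t=5.36: B=38.94 E=24.09 X=24.18
At T=5.36: B=38.94 E=24.09 X=24.18; the largest is B.

Dominant species at T: B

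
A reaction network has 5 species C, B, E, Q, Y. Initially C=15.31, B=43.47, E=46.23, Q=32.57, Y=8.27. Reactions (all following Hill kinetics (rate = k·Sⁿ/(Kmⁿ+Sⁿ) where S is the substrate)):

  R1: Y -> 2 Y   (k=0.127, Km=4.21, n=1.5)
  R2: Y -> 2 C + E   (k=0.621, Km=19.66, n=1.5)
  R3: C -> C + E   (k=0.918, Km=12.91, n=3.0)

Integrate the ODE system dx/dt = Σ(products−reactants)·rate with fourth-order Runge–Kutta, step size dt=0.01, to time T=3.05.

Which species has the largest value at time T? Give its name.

RK4 with dt=0.01: 305 steps to T=3.05. Trajectory (selected grid times):
t=0.00: C=15.31 B=43.47 E=46.23 Q=32.57 Y=8.27
t=0.34: C=15.40 B=43.47 E=46.47 Q=32.57 Y=8.26
t=0.68: C=15.49 B=43.47 E=46.71 Q=32.57 Y=8.24
t=1.02: C=15.58 B=43.47 E=46.96 Q=32.57 Y=8.23
t=1.36: C=15.67 B=43.47 E=47.20 Q=32.57 Y=8.22
t=1.69: C=15.76 B=43.47 E=47.44 Q=32.57 Y=8.20
t=2.03: C=15.85 B=43.47 E=47.69 Q=32.57 Y=8.19
t=2.37: C=15.94 B=43.47 E=47.93 Q=32.57 Y=8.18
t=2.71: C=16.03 B=43.47 E=48.18 Q=32.57 Y=8.16
t=3.05: C=16.12 B=43.47 E=48.43 Q=32.57 Y=8.15
At T=3.05: C=16.12 B=43.47 E=48.43 Q=32.57 Y=8.15; the largest is E.

Dominant species at T: E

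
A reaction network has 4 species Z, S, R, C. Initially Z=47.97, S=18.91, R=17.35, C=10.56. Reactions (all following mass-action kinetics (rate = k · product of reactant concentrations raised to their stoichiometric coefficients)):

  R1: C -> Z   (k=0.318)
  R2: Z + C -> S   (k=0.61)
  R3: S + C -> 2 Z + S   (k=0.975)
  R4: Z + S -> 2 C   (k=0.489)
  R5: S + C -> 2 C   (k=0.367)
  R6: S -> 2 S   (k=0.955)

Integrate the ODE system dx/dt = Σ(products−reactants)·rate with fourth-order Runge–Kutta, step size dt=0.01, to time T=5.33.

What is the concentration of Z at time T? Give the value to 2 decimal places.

RK4 with dt=0.01: 533 steps to T=5.33. Trajectory (selected grid times):
t=0.00: Z=47.97 S=18.91 R=17.35 C=10.56
t=0.59: Z=25.57 S=13.57 R=17.35 C=14.28
t=1.18: Z=21.17 S=11.31 R=17.35 C=11.80
t=1.78: Z=18.56 S=9.96 R=17.35 C=10.33
t=2.37: Z=16.91 S=9.12 R=17.35 C=9.40
t=2.96: Z=15.79 S=8.54 R=17.35 C=8.77
t=3.55: Z=15.00 S=8.13 R=17.35 C=8.32
t=4.15: Z=14.41 S=7.83 R=17.35 C=7.99
t=4.74: Z=13.98 S=7.61 R=17.35 C=7.75
t=5.33: Z=13.65 S=7.44 R=17.35 C=7.57
Read off Z at T=5.33: 13.65

Z at T = 13.65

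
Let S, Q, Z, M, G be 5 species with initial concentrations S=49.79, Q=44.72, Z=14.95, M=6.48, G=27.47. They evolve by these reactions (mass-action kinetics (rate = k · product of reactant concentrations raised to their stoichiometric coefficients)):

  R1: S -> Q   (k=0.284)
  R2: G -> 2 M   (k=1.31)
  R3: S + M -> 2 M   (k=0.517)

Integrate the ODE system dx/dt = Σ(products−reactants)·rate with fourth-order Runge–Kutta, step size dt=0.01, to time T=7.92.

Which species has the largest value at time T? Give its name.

Dominant species at T: M

RK4 with dt=0.01: 792 steps to T=7.92. Trajectory (selected grid times):
t=0.00: S=49.79 Q=44.72 Z=14.95 M=6.48 G=27.47
t=0.88: S=0.00 Q=45.76 Z=14.95 M=92.83 G=8.67
t=1.76: S=0.00 Q=45.76 Z=14.95 M=104.70 G=2.74
t=2.64: S=0.00 Q=45.76 Z=14.95 M=108.44 G=0.86
t=3.52: S=0.00 Q=45.76 Z=14.95 M=109.63 G=0.27
t=4.40: S=0.00 Q=45.76 Z=14.95 M=110.00 G=0.09
t=5.28: S=0.00 Q=45.76 Z=14.95 M=110.12 G=0.03
t=6.16: S=0.00 Q=45.76 Z=14.95 M=110.16 G=0.01
t=7.04: S=0.00 Q=45.76 Z=14.95 M=110.17 G=0.00
t=7.92: S=0.00 Q=45.76 Z=14.95 M=110.17 G=0.00
At T=7.92: S=0.00 Q=45.76 Z=14.95 M=110.17 G=0.00; the largest is M.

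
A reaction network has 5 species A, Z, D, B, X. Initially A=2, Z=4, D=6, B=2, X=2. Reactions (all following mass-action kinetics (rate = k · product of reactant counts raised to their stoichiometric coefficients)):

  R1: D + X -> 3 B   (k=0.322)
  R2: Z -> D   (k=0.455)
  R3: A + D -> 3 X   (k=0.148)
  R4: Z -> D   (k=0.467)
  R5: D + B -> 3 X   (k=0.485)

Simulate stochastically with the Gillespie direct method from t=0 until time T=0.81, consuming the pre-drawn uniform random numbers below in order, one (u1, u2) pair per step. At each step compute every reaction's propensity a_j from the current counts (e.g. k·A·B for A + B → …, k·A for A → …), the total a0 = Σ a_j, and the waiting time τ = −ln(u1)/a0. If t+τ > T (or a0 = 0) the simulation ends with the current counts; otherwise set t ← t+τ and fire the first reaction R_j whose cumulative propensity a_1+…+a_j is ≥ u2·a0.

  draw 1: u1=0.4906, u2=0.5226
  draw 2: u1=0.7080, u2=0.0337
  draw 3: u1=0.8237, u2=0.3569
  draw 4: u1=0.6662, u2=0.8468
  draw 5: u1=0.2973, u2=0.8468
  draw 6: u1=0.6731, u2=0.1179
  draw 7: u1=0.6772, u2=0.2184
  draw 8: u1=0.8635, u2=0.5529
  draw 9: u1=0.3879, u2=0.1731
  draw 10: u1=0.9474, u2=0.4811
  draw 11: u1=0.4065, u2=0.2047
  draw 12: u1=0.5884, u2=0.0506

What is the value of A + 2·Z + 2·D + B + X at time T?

Value at T = 26

Check how each reaction changes W = A + 2·Z + 2·D + B + X (weight of products minus weight of reactants):
R1: D + X -> 3 B: (1·3) − (2·1 + 1·1) = 3 − 3 = 0
R2: Z -> D: (2·1) − (2·1) = 2 − 2 = 0
R3: A + D -> 3 X: (1·3) − (1·1 + 2·1) = 3 − 3 = 0
R4: Z -> D: (2·1) − (2·1) = 2 − 2 = 0
R5: D + B -> 3 X: (1·3) − (2·1 + 1·1) = 3 − 3 = 0
Every reaction leaves W unchanged, so W is conserved and no simulation is needed: W(T) = W(0) = 2 + 2·4 + 2·6 + 2 + 2 = 26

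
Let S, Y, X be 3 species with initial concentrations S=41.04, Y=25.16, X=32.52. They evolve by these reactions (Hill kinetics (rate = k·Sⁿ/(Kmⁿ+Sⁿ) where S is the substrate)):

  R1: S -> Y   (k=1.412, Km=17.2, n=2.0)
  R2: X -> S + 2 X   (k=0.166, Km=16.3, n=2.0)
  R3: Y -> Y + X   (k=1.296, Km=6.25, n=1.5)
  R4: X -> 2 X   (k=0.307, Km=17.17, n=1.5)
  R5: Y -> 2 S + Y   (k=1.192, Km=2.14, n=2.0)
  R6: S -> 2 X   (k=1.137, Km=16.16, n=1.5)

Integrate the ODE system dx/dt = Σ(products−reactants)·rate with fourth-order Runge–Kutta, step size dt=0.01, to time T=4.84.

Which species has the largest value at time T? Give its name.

RK4 with dt=0.01: 484 steps to T=4.84. Trajectory (selected grid times):
t=0.00: S=41.04 Y=25.16 X=32.52
t=0.54: S=41.25 Y=25.81 X=34.32
t=1.08: S=41.46 Y=26.46 X=36.13
t=1.61: S=41.66 Y=27.10 X=37.92
t=2.15: S=41.87 Y=27.75 X=39.74
t=2.69: S=42.08 Y=28.40 X=41.58
t=3.23: S=42.29 Y=29.06 X=43.41
t=3.76: S=42.49 Y=29.70 X=45.22
t=4.30: S=42.70 Y=30.35 X=47.07
t=4.84: S=42.91 Y=31.01 X=48.93
At T=4.84: S=42.91 Y=31.01 X=48.93; the largest is X.

Dominant species at T: X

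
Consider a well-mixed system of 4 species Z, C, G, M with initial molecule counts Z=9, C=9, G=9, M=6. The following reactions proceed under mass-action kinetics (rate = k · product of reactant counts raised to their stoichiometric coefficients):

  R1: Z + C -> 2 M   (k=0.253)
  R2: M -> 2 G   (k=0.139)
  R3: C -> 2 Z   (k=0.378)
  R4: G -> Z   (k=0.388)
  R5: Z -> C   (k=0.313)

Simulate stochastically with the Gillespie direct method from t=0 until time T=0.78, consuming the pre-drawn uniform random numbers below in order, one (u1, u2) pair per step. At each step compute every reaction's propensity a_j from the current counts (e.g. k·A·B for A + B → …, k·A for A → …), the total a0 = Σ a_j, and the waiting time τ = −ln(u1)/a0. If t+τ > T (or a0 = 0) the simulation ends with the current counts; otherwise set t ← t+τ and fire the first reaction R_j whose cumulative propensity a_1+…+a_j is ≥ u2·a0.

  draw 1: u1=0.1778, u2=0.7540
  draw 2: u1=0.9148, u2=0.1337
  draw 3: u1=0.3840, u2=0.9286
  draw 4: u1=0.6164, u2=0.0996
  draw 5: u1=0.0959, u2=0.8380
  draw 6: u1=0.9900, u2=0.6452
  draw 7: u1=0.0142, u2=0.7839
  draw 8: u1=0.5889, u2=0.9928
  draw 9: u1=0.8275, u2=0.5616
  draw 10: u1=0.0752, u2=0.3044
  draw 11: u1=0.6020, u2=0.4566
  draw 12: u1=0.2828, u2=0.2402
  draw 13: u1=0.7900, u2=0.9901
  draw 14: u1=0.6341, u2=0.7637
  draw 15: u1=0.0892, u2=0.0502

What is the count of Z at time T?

t=0.000: Z=9 C=9 G=9 M=6
Draw 1: a1=20.493, a2=0.834, a3=3.402, a4=3.492, a5=2.817, a0=31.038; τ=−ln(0.1778)/31.038=0.056 → t=0.056; u2·a0=0.7540·31.038=23.403; a1+a2=21.327 < 23.403 ≤ a1+…+a3=24.729 → R3 fires; Z=11 C=8 G=9 M=6
Draw 2: a1=22.264, a2=0.834, a3=3.024, a4=3.492, a5=3.443, a0=33.057; τ=−ln(0.9148)/33.057=0.003 → t=0.058; u2·a0=0.1337·33.057=4.420 ≤ a1=22.264 → R1 fires; Z=10 C=7 G=9 M=8
Draw 3: a1=17.710, a2=1.112, a3=2.646, a4=3.492, a5=3.130, a0=28.090; τ=−ln(0.3840)/28.090=0.034 → t=0.092; u2·a0=0.9286·28.090=26.084; a1+…+a4=24.960 < 26.084 ≤ a1+…+a5=28.090 → R5 fires; Z=9 C=8 G=9 M=8
Draw 4: a1=18.216, a2=1.112, a3=3.024, a4=3.492, a5=2.817, a0=28.661; τ=−ln(0.6164)/28.661=0.017 → t=0.109; u2·a0=0.0996·28.661=2.855 ≤ a1=18.216 → R1 fires; Z=8 C=7 G=9 M=10
Draw 5: a1=14.168, a2=1.390, a3=2.646, a4=3.492, a5=2.504, a0=24.200; τ=−ln(0.0959)/24.200=0.097 → t=0.206; u2·a0=0.8380·24.200=20.280; a1+…+a3=18.204 < 20.280 ≤ a1+…+a4=21.696 → R4 fires; Z=9 C=7 G=8 M=10
Draw 6: a1=15.939, a2=1.390, a3=2.646, a4=3.104, a5=2.817, a0=25.896; τ=−ln(0.9900)/25.896=0.000 → t=0.207; u2·a0=0.6452·25.896=16.708; a1=15.939 < 16.708 ≤ a1+a2=17.329 → R2 fires; Z=9 C=7 G=10 M=9
Draw 7: a1=15.939, a2=1.251, a3=2.646, a4=3.880, a5=2.817, a0=26.533; τ=−ln(0.0142)/26.533=0.160 → t=0.367; u2·a0=0.7839·26.533=20.799; a1+…+a3=19.836 < 20.799 ≤ a1+…+a4=23.716 → R4 fires; Z=10 C=7 G=9 M=9
Draw 8: a1=17.710, a2=1.251, a3=2.646, a4=3.492, a5=3.130, a0=28.229; τ=−ln(0.5889)/28.229=0.019 → t=0.386; u2·a0=0.9928·28.229=28.026; a1+…+a4=25.099 < 28.026 ≤ a1+…+a5=28.229 → R5 fires; Z=9 C=8 G=9 M=9
Draw 9: a1=18.216, a2=1.251, a3=3.024, a4=3.492, a5=2.817, a0=28.800; τ=−ln(0.8275)/28.800=0.007 → t=0.392; u2·a0=0.5616·28.800=16.174 ≤ a1=18.216 → R1 fires; Z=8 C=7 G=9 M=11
Draw 10: a1=14.168, a2=1.529, a3=2.646, a4=3.492, a5=2.504, a0=24.339; τ=−ln(0.0752)/24.339=0.106 → t=0.499; u2·a0=0.3044·24.339=7.409 ≤ a1=14.168 → R1 fires; Z=7 C=6 G=9 M=13
Draw 11: a1=10.626, a2=1.807, a3=2.268, a4=3.492, a5=2.191, a0=20.384; τ=−ln(0.6020)/20.384=0.025 → t=0.523; u2·a0=0.4566·20.384=9.307 ≤ a1=10.626 → R1 fires; Z=6 C=5 G=9 M=15
Draw 12: a1=7.590, a2=2.085, a3=1.890, a4=3.492, a5=1.878, a0=16.935; τ=−ln(0.2828)/16.935=0.075 → t=0.598; u2·a0=0.2402·16.935=4.068 ≤ a1=7.590 → R1 fires; Z=5 C=4 G=9 M=17
Draw 13: a1=5.060, a2=2.363, a3=1.512, a4=3.492, a5=1.565, a0=13.992; τ=−ln(0.7900)/13.992=0.017 → t=0.615; u2·a0=0.9901·13.992=13.853; a1+…+a4=12.427 < 13.853 ≤ a1+…+a5=13.992 → R5 fires; Z=4 C=5 G=9 M=17
Draw 14: a1=5.060, a2=2.363, a3=1.890, a4=3.492, a5=1.252, a0=14.057; τ=−ln(0.6341)/14.057=0.032 → t=0.647; u2·a0=0.7637·14.057=10.735; a1+…+a3=9.313 < 10.735 ≤ a1+…+a4=12.805 → R4 fires; Z=5 C=5 G=8 M=17
Draw 15: a1=6.325, a2=2.363, a3=1.890, a4=3.104, a5=1.565, a0=15.247; τ=−ln(0.0892)/15.247=0.159 → t=0.806 > T=0.78: stop.
Read off Z at T=0.78: 5

Z at T = 5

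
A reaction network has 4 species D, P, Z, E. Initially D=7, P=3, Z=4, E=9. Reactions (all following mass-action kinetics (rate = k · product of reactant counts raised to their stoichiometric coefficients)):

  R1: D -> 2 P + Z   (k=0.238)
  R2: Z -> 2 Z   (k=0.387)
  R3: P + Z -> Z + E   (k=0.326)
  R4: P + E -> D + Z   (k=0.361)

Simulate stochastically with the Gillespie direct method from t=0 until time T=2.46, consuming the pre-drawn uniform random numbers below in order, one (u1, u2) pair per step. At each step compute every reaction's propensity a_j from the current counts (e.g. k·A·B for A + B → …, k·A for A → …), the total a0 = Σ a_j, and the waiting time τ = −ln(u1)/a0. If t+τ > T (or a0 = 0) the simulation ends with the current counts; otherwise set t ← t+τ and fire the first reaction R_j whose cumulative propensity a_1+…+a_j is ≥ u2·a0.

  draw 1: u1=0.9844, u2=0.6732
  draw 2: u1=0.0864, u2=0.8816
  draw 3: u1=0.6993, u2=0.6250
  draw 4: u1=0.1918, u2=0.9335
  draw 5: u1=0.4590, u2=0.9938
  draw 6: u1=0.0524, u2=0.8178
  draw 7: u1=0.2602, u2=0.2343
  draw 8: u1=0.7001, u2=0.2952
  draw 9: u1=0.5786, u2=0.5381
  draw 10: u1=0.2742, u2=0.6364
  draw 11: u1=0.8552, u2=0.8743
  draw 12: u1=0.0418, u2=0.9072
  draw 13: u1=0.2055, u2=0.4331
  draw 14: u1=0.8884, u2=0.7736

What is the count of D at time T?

D at T = 8

t=0.000: D=7 P=3 Z=4 E=9
Draw 1: a1=1.666, a2=1.548, a3=3.912, a4=9.747, a0=16.873; τ=−ln(0.9844)/16.873=0.001 → t=0.001; u2·a0=0.6732·16.873=11.359; a1+…+a3=7.126 < 11.359 ≤ a1+…+a4=16.873 → R4 fires; D=8 P=2 Z=5 E=8
Draw 2: a1=1.904, a2=1.935, a3=3.260, a4=5.776, a0=12.875; τ=−ln(0.0864)/12.875=0.190 → t=0.191; u2·a0=0.8816·12.875=11.351; a1+…+a3=7.099 < 11.351 ≤ a1+…+a4=12.875 → R4 fires; D=9 P=1 Z=6 E=7
Draw 3: a1=2.142, a2=2.322, a3=1.956, a4=2.527, a0=8.947; τ=−ln(0.6993)/8.947=0.040 → t=0.231; u2·a0=0.6250·8.947=5.592; a1+a2=4.464 < 5.592 ≤ a1+…+a3=6.420 → R3 fires; D=9 P=0 Z=6 E=8
Draw 4: a1=2.142, a2=2.322, a3=0.000, a4=0.000, a0=4.464; τ=−ln(0.1918)/4.464=0.370 → t=0.601; u2·a0=0.9335·4.464=4.167; a1=2.142 < 4.167 ≤ a1+a2=4.464 → R2 fires; D=9 P=0 Z=7 E=8
Draw 5: a1=2.142, a2=2.709, a3=0.000, a4=0.000, a0=4.851; τ=−ln(0.4590)/4.851=0.161 → t=0.762; u2·a0=0.9938·4.851=4.821; a1=2.142 < 4.821 ≤ a1+a2=4.851 → R2 fires; D=9 P=0 Z=8 E=8
Draw 6: a1=2.142, a2=3.096, a3=0.000, a4=0.000, a0=5.238; τ=−ln(0.0524)/5.238=0.563 → t=1.325; u2·a0=0.8178·5.238=4.284; a1=2.142 < 4.284 ≤ a1+a2=5.238 → R2 fires; D=9 P=0 Z=9 E=8
Draw 7: a1=2.142, a2=3.483, a3=0.000, a4=0.000, a0=5.625; τ=−ln(0.2602)/5.625=0.239 → t=1.564; u2·a0=0.2343·5.625=1.318 ≤ a1=2.142 → R1 fires; D=8 P=2 Z=10 E=8
Draw 8: a1=1.904, a2=3.870, a3=6.520, a4=5.776, a0=18.070; τ=−ln(0.7001)/18.070=0.020 → t=1.584; u2·a0=0.2952·18.070=5.334; a1=1.904 < 5.334 ≤ a1+a2=5.774 → R2 fires; D=8 P=2 Z=11 E=8
Draw 9: a1=1.904, a2=4.257, a3=7.172, a4=5.776, a0=19.109; τ=−ln(0.5786)/19.109=0.029 → t=1.612; u2·a0=0.5381·19.109=10.283; a1+a2=6.161 < 10.283 ≤ a1+…+a3=13.333 → R3 fires; D=8 P=1 Z=11 E=9
Draw 10: a1=1.904, a2=4.257, a3=3.586, a4=3.249, a0=12.996; τ=−ln(0.2742)/12.996=0.100 → t=1.712; u2·a0=0.6364·12.996=8.271; a1+a2=6.161 < 8.271 ≤ a1+…+a3=9.747 → R3 fires; D=8 P=0 Z=11 E=10
Draw 11: a1=1.904, a2=4.257, a3=0.000, a4=0.000, a0=6.161; τ=−ln(0.8552)/6.161=0.025 → t=1.737; u2·a0=0.8743·6.161=5.387; a1=1.904 < 5.387 ≤ a1+a2=6.161 → R2 fires; D=8 P=0 Z=12 E=10
Draw 12: a1=1.904, a2=4.644, a3=0.000, a4=0.000, a0=6.548; τ=−ln(0.0418)/6.548=0.485 → t=2.222; u2·a0=0.9072·6.548=5.940; a1=1.904 < 5.940 ≤ a1+a2=6.548 → R2 fires; D=8 P=0 Z=13 E=10
Draw 13: a1=1.904, a2=5.031, a3=0.000, a4=0.000, a0=6.935; τ=−ln(0.2055)/6.935=0.228 → t=2.450; u2·a0=0.4331·6.935=3.004; a1=1.904 < 3.004 ≤ a1+a2=6.935 → R2 fires; D=8 P=0 Z=14 E=10
Draw 14: a1=1.904, a2=5.418, a3=0.000, a4=0.000, a0=7.322; τ=−ln(0.8884)/7.322=0.016 → t=2.466 > T=2.46: stop.
Read off D at T=2.46: 8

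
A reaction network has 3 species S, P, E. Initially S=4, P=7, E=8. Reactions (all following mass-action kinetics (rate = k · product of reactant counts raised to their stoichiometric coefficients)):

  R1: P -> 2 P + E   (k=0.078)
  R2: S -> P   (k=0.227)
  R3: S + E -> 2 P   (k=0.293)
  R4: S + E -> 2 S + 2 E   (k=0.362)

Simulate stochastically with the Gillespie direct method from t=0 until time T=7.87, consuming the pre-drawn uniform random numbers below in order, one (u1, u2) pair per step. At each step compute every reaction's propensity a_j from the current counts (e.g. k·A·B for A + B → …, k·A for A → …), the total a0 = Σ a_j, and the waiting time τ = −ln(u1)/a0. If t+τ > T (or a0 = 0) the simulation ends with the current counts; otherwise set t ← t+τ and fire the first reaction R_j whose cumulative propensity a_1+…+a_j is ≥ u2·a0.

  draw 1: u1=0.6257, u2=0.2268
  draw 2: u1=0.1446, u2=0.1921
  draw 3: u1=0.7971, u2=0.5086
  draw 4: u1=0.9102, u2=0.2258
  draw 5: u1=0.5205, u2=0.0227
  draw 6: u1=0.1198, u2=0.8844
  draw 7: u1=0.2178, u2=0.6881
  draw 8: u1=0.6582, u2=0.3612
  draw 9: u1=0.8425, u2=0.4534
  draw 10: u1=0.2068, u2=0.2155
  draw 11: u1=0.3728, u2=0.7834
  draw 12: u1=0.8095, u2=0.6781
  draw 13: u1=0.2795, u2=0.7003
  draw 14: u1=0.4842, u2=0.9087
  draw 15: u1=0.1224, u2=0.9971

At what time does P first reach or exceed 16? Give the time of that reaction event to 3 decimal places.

Threshold first reached at t = 2.606

t=0.000: S=4 P=7 E=8
Draw 1: a1=0.546, a2=0.908, a3=9.376, a4=11.584, a0=22.414; τ=−ln(0.6257)/22.414=0.021 → t=0.021; u2·a0=0.2268·22.414=5.083; a1+a2=1.454 < 5.083 ≤ a1+…+a3=10.830 → R3 fires; S=3 P=9 E=7
Draw 2: a1=0.702, a2=0.681, a3=6.153, a4=7.602, a0=15.138; τ=−ln(0.1446)/15.138=0.128 → t=0.149; u2·a0=0.1921·15.138=2.908; a1+a2=1.383 < 2.908 ≤ a1+…+a3=7.536 → R3 fires; S=2 P=11 E=6
Draw 3: a1=0.858, a2=0.454, a3=3.516, a4=4.344, a0=9.172; τ=−ln(0.7971)/9.172=0.025 → t=0.173; u2·a0=0.5086·9.172=4.665; a1+a2=1.312 < 4.665 ≤ a1+…+a3=4.828 → R3 fires; S=1 P=13 E=5
Draw 4: a1=1.014, a2=0.227, a3=1.465, a4=1.810, a0=4.516; τ=−ln(0.9102)/4.516=0.021 → t=0.194; u2·a0=0.2258·4.516=1.020; a1=1.014 < 1.020 ≤ a1+a2=1.241 → R2 fires; S=0 P=14 E=5
Draw 5: a1=1.092, a2=0.000, a3=0.000, a4=0.000, a0=1.092; τ=−ln(0.5205)/1.092=0.598 → t=0.792; u2·a0=0.0227·1.092=0.025 ≤ a1=1.092 → R1 fires; S=0 P=15 E=6
Draw 6: a1=1.170, a2=0.000, a3=0.000, a4=0.000, a0=1.170; τ=−ln(0.1198)/1.170=1.814 → t=2.606; u2·a0=0.8844·1.170=1.035 ≤ a1=1.170 → R1 fires; S=0 P=16 E=7
Draw 7: a1=1.248, a2=0.000, a3=0.000, a4=0.000, a0=1.248; τ=−ln(0.2178)/1.248=1.221 → t=3.827; u2·a0=0.6881·1.248=0.859 ≤ a1=1.248 → R1 fires; S=0 P=17 E=8
Draw 8: a1=1.326, a2=0.000, a3=0.000, a4=0.000, a0=1.326; τ=−ln(0.6582)/1.326=0.315 → t=4.143; u2·a0=0.3612·1.326=0.479 ≤ a1=1.326 → R1 fires; S=0 P=18 E=9
Draw 9: a1=1.404, a2=0.000, a3=0.000, a4=0.000, a0=1.404; τ=−ln(0.8425)/1.404=0.122 → t=4.265; u2·a0=0.4534·1.404=0.637 ≤ a1=1.404 → R1 fires; S=0 P=19 E=10
Draw 10: a1=1.482, a2=0.000, a3=0.000, a4=0.000, a0=1.482; τ=−ln(0.2068)/1.482=1.063 → t=5.328; u2·a0=0.2155·1.482=0.319 ≤ a1=1.482 → R1 fires; S=0 P=20 E=11
Draw 11: a1=1.560, a2=0.000, a3=0.000, a4=0.000, a0=1.560; τ=−ln(0.3728)/1.560=0.633 → t=5.961; u2·a0=0.7834·1.560=1.222 ≤ a1=1.560 → R1 fires; S=0 P=21 E=12
Draw 12: a1=1.638, a2=0.000, a3=0.000, a4=0.000, a0=1.638; τ=−ln(0.8095)/1.638=0.129 → t=6.090; u2·a0=0.6781·1.638=1.111 ≤ a1=1.638 → R1 fires; S=0 P=22 E=13
Draw 13: a1=1.716, a2=0.000, a3=0.000, a4=0.000, a0=1.716; τ=−ln(0.2795)/1.716=0.743 → t=6.832; u2·a0=0.7003·1.716=1.202 ≤ a1=1.716 → R1 fires; S=0 P=23 E=14
Draw 14: a1=1.794, a2=0.000, a3=0.000, a4=0.000, a0=1.794; τ=−ln(0.4842)/1.794=0.404 → t=7.237; u2·a0=0.9087·1.794=1.630 ≤ a1=1.794 → R1 fires; S=0 P=24 E=15
Draw 15: a1=1.872, a2=0.000, a3=0.000, a4=0.000, a0=1.872; τ=−ln(0.1224)/1.872=1.122 → t=8.359 > T=7.87: stop.
P first becomes ≥ 16 when it reaches 16 at the event at t=2.606.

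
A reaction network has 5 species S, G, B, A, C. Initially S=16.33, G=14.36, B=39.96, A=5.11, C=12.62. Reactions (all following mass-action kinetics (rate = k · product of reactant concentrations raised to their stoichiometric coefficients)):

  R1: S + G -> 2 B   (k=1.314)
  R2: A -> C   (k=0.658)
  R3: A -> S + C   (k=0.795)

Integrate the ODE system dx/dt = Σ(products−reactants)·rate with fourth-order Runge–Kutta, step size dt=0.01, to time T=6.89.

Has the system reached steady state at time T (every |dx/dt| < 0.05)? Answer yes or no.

Steady state at T: yes

RK4 with dt=0.01: 689 steps to T=6.89. Trajectory (selected grid times):
t=0.00: S=16.33 G=14.36 B=39.96 A=5.11 C=12.62
t=0.77: S=3.96 G=0.10 B=68.47 A=1.67 C=16.06
t=1.53: S=4.46 G=0.00 B=68.68 A=0.55 C=17.18
t=2.30: S=4.67 G=0.00 B=68.68 A=0.18 C=17.55
t=3.06: S=4.73 G=0.00 B=68.68 A=0.06 C=17.67
t=3.83: S=4.76 G=0.00 B=68.68 A=0.02 C=17.71
t=4.59: S=4.76 G=0.00 B=68.68 A=0.01 C=17.72
t=5.36: S=4.76 G=0.00 B=68.68 A=0.00 C=17.73
t=6.12: S=4.77 G=0.00 B=68.68 A=0.00 C=17.73
t=6.89: S=4.77 G=0.00 B=68.68 A=0.00 C=17.73
Rates at T: R1=0.0000, R2=0.0002, R3=0.0002
dx/dt at T (Σ net stoichiometry × rate): S=+0.0002, G=-0.0000, B=+0.0000, A=-0.0003, C=+0.0003
Largest |dx/dt| is |-0.0003| (A) < 0.05 → steady.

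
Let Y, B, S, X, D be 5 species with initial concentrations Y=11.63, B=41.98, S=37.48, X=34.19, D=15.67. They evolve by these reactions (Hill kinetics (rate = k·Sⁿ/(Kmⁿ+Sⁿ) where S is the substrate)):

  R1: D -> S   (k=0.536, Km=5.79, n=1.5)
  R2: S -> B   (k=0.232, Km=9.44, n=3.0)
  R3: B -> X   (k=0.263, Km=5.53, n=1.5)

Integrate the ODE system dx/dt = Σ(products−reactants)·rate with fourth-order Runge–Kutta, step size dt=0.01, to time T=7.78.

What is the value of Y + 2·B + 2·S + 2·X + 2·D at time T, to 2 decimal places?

Value at T = 270.27

Check how each reaction changes W = Y + 2·B + 2·S + 2·X + 2·D (weight of products minus weight of reactants):
R1: D -> S: (2·1) − (2·1) = 2 − 2 = 0
R2: S -> B: (2·1) − (2·1) = 2 − 2 = 0
R3: B -> X: (2·1) − (2·1) = 2 − 2 = 0
Every reaction leaves W unchanged, so W is conserved and no simulation is needed: W(T) = W(0) = 11.63 + 2·41.98 + 2·37.48 + 2·34.19 + 2·15.67 = 270.27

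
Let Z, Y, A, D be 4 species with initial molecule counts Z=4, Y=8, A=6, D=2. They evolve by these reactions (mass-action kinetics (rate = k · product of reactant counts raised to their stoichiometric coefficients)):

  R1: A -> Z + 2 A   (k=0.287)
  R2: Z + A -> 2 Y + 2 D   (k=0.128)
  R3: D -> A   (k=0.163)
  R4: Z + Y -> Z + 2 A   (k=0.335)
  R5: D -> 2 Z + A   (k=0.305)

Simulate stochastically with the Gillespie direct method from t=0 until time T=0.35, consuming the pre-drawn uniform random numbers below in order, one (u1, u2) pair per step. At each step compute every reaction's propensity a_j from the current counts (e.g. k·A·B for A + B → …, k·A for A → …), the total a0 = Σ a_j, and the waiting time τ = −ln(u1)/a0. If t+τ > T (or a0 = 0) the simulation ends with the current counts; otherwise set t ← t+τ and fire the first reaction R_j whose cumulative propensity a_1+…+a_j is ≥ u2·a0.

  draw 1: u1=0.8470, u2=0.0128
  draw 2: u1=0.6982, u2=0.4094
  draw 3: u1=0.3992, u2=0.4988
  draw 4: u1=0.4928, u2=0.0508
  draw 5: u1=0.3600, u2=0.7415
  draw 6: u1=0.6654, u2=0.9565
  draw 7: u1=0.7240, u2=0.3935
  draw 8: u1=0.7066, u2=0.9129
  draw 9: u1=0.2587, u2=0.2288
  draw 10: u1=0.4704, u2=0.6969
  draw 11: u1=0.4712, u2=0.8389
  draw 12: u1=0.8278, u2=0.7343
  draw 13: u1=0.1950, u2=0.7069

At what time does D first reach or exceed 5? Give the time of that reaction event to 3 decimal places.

Threshold first reached at t = 0.238

t=0.000: Z=4 Y=8 A=6 D=2
Draw 1: a1=1.722, a2=3.072, a3=0.326, a4=10.720, a5=0.610, a0=16.450; τ=−ln(0.8470)/16.450=0.010 → t=0.010; u2·a0=0.0128·16.450=0.211 ≤ a1=1.722 → R1 fires; Z=5 Y=8 A=7 D=2
Draw 2: a1=2.009, a2=4.480, a3=0.326, a4=13.400, a5=0.610, a0=20.825; τ=−ln(0.6982)/20.825=0.017 → t=0.027; u2·a0=0.4094·20.825=8.526; a1+…+a3=6.815 < 8.526 ≤ a1+…+a4=20.215 → R4 fires; Z=5 Y=7 A=9 D=2
Draw 3: a1=2.583, a2=5.760, a3=0.326, a4=11.725, a5=0.610, a0=21.004; τ=−ln(0.3992)/21.004=0.044 → t=0.071; u2·a0=0.4988·21.004=10.477; a1+…+a3=8.669 < 10.477 ≤ a1+…+a4=20.394 → R4 fires; Z=5 Y=6 A=11 D=2
Draw 4: a1=3.157, a2=7.040, a3=0.326, a4=10.050, a5=0.610, a0=21.183; τ=−ln(0.4928)/21.183=0.033 → t=0.104; u2·a0=0.0508·21.183=1.076 ≤ a1=3.157 → R1 fires; Z=6 Y=6 A=12 D=2
Draw 5: a1=3.444, a2=9.216, a3=0.326, a4=12.060, a5=0.610, a0=25.656; τ=−ln(0.3600)/25.656=0.040 → t=0.144; u2·a0=0.7415·25.656=19.024; a1+…+a3=12.986 < 19.024 ≤ a1+…+a4=25.046 → R4 fires; Z=6 Y=5 A=14 D=2
Draw 6: a1=4.018, a2=10.752, a3=0.326, a4=10.050, a5=0.610, a0=25.756; τ=−ln(0.6654)/25.756=0.016 → t=0.160; u2·a0=0.9565·25.756=24.636; a1+…+a3=15.096 < 24.636 ≤ a1+…+a4=25.146 → R4 fires; Z=6 Y=4 A=16 D=2
Draw 7: a1=4.592, a2=12.288, a3=0.326, a4=8.040, a5=0.610, a0=25.856; τ=−ln(0.7240)/25.856=0.012 → t=0.173; u2·a0=0.3935·25.856=10.174; a1=4.592 < 10.174 ≤ a1+a2=16.880 → R2 fires; Z=5 Y=6 A=15 D=4
Draw 8: a1=4.305, a2=9.600, a3=0.652, a4=10.050, a5=1.220, a0=25.827; τ=−ln(0.7066)/25.827=0.013 → t=0.186; u2·a0=0.9129·25.827=23.577; a1+…+a3=14.557 < 23.577 ≤ a1+…+a4=24.607 → R4 fires; Z=5 Y=5 A=17 D=4
Draw 9: a1=4.879, a2=10.880, a3=0.652, a4=8.375, a5=1.220, a0=26.006; τ=−ln(0.2587)/26.006=0.052 → t=0.238; u2·a0=0.2288·26.006=5.950; a1=4.879 < 5.950 ≤ a1+a2=15.759 → R2 fires; Z=4 Y=7 A=16 D=6
Draw 10: a1=4.592, a2=8.192, a3=0.978, a4=9.380, a5=1.830, a0=24.972; τ=−ln(0.4704)/24.972=0.030 → t=0.268; u2·a0=0.6969·24.972=17.403; a1+…+a3=13.762 < 17.403 ≤ a1+…+a4=23.142 → R4 fires; Z=4 Y=6 A=18 D=6
Draw 11: a1=5.166, a2=9.216, a3=0.978, a4=8.040, a5=1.830, a0=25.230; τ=−ln(0.4712)/25.230=0.030 → t=0.298; u2·a0=0.8389·25.230=21.165; a1+…+a3=15.360 < 21.165 ≤ a1+…+a4=23.400 → R4 fires; Z=4 Y=5 A=20 D=6
Draw 12: a1=5.740, a2=10.240, a3=0.978, a4=6.700, a5=1.830, a0=25.488; τ=−ln(0.8278)/25.488=0.007 → t=0.305; u2·a0=0.7343·25.488=18.716; a1+…+a3=16.958 < 18.716 ≤ a1+…+a4=23.658 → R4 fires; Z=4 Y=4 A=22 D=6
Draw 13: a1=6.314, a2=11.264, a3=0.978, a4=5.360, a5=1.830, a0=25.746; τ=−ln(0.1950)/25.746=0.063 → t=0.369 > T=0.35: stop.
D first becomes ≥ 5 when it reaches 6 at the event at t=0.238.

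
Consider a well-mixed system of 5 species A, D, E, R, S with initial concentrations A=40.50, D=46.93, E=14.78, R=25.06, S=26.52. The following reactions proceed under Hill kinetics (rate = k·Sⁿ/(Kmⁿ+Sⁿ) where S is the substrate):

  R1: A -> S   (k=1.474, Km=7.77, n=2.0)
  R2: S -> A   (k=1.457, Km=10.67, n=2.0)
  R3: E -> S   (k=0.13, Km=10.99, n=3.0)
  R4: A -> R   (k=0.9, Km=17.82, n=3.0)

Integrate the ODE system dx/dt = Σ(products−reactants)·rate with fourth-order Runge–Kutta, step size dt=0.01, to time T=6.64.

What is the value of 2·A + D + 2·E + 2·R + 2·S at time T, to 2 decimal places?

Check how each reaction changes W = 2·A + D + 2·E + 2·R + 2·S (weight of products minus weight of reactants):
R1: A -> S: (2·1) − (2·1) = 2 − 2 = 0
R2: S -> A: (2·1) − (2·1) = 2 − 2 = 0
R3: E -> S: (2·1) − (2·1) = 2 − 2 = 0
R4: A -> R: (2·1) − (2·1) = 2 − 2 = 0
Every reaction leaves W unchanged, so W is conserved and no simulation is needed: W(T) = W(0) = 2·40.50 + 46.93 + 2·14.78 + 2·25.06 + 2·26.52 = 260.65

Value at T = 260.65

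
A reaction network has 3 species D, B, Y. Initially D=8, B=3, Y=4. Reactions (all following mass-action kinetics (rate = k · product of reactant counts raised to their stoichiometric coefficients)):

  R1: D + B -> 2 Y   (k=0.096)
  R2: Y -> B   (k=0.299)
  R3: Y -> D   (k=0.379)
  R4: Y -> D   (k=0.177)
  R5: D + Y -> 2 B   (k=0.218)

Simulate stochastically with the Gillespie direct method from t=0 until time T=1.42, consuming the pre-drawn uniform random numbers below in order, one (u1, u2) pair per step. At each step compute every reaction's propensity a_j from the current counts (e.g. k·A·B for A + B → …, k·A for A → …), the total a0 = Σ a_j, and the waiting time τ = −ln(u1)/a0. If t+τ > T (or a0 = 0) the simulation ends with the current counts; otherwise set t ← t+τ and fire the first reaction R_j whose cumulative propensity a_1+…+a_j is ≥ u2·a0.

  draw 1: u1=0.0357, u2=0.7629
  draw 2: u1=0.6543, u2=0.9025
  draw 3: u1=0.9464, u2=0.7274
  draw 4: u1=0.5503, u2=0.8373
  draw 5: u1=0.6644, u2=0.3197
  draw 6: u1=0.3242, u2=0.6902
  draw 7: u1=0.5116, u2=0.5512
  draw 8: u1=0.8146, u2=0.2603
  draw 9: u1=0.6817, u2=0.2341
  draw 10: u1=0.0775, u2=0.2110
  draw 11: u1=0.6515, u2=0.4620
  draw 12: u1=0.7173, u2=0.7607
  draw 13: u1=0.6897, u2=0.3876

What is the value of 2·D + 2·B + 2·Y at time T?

Check how each reaction changes W = 2·D + 2·B + 2·Y (weight of products minus weight of reactants):
R1: D + B -> 2 Y: (2·2) − (2·1 + 2·1) = 4 − 4 = 0
R2: Y -> B: (2·1) − (2·1) = 2 − 2 = 0
R3: Y -> D: (2·1) − (2·1) = 2 − 2 = 0
R4: Y -> D: (2·1) − (2·1) = 2 − 2 = 0
R5: D + Y -> 2 B: (2·2) − (2·1 + 2·1) = 4 − 4 = 0
Every reaction leaves W unchanged, so W is conserved and no simulation is needed: W(T) = W(0) = 2·8 + 2·3 + 2·4 = 30

Value at T = 30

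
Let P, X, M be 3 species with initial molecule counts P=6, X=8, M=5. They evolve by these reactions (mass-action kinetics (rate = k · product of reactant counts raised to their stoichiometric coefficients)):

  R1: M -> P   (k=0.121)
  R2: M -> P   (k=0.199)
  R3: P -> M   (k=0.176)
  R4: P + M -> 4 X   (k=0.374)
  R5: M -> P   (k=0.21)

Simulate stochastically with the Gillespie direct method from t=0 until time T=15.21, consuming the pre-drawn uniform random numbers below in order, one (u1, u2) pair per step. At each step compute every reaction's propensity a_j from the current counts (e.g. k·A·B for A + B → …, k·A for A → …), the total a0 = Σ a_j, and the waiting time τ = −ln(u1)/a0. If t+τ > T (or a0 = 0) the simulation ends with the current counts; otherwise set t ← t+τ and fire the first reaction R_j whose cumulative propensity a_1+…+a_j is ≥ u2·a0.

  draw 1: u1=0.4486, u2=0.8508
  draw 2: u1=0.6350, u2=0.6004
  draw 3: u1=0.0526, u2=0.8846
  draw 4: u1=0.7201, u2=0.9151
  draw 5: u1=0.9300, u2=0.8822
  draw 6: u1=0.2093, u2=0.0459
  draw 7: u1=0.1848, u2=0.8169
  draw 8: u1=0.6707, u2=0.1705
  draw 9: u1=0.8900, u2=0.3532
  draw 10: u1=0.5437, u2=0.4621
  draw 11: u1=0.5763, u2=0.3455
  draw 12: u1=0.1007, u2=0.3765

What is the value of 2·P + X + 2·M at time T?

Value at T = 30

Check how each reaction changes W = 2·P + X + 2·M (weight of products minus weight of reactants):
R1: M -> P: (2·1) − (2·1) = 2 − 2 = 0
R2: M -> P: (2·1) − (2·1) = 2 − 2 = 0
R3: P -> M: (2·1) − (2·1) = 2 − 2 = 0
R4: P + M -> 4 X: (1·4) − (2·1 + 2·1) = 4 − 4 = 0
R5: M -> P: (2·1) − (2·1) = 2 − 2 = 0
Every reaction leaves W unchanged, so W is conserved and no simulation is needed: W(T) = W(0) = 2·6 + 8 + 2·5 = 30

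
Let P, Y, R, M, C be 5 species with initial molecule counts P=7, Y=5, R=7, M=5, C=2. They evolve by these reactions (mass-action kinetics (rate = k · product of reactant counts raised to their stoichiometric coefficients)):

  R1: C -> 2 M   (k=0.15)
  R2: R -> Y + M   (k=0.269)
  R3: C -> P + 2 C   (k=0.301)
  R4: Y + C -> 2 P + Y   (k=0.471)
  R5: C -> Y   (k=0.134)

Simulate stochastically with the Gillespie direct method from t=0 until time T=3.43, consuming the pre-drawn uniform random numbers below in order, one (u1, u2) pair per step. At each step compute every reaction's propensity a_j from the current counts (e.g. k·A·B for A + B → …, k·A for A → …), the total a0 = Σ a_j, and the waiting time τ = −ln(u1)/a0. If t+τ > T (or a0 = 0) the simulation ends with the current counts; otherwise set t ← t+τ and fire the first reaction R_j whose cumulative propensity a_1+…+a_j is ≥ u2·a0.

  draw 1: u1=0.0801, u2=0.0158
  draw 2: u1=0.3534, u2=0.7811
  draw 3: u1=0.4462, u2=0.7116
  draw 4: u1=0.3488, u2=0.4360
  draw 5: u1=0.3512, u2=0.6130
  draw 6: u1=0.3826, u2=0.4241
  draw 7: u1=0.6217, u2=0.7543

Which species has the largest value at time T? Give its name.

Dominant species at T: M

t=0.000: P=7 Y=5 R=7 M=5 C=2
Draw 1: a1=0.300, a2=1.883, a3=0.602, a4=4.710, a5=0.268, a0=7.763; τ=−ln(0.0801)/7.763=0.325 → t=0.325; u2·a0=0.0158·7.763=0.123 ≤ a1=0.300 → R1 fires; P=7 Y=5 R=7 M=7 C=1
Draw 2: a1=0.150, a2=1.883, a3=0.301, a4=2.355, a5=0.134, a0=4.823; τ=−ln(0.3534)/4.823=0.216 → t=0.541; u2·a0=0.7811·4.823=3.767; a1+…+a3=2.334 < 3.767 ≤ a1+…+a4=4.689 → R4 fires; P=9 Y=5 R=7 M=7 C=0
Draw 3: a1=0.000, a2=1.883, a3=0.000, a4=0.000, a5=0.000, a0=1.883; τ=−ln(0.4462)/1.883=0.429 → t=0.969; u2·a0=0.7116·1.883=1.340; a1=0.000 < 1.340 ≤ a1+a2=1.883 → R2 fires; P=9 Y=6 R=6 M=8 C=0
Draw 4: a1=0.000, a2=1.614, a3=0.000, a4=0.000, a5=0.000, a0=1.614; τ=−ln(0.3488)/1.614=0.653 → t=1.622; u2·a0=0.4360·1.614=0.704; a1=0.000 < 0.704 ≤ a1+a2=1.614 → R2 fires; P=9 Y=7 R=5 M=9 C=0
Draw 5: a1=0.000, a2=1.345, a3=0.000, a4=0.000, a5=0.000, a0=1.345; τ=−ln(0.3512)/1.345=0.778 → t=2.400; u2·a0=0.6130·1.345=0.824; a1=0.000 < 0.824 ≤ a1+a2=1.345 → R2 fires; P=9 Y=8 R=4 M=10 C=0
Draw 6: a1=0.000, a2=1.076, a3=0.000, a4=0.000, a5=0.000, a0=1.076; τ=−ln(0.3826)/1.076=0.893 → t=3.293; u2·a0=0.4241·1.076=0.456; a1=0.000 < 0.456 ≤ a1+a2=1.076 → R2 fires; P=9 Y=9 R=3 M=11 C=0
Draw 7: a1=0.000, a2=0.807, a3=0.000, a4=0.000, a5=0.000, a0=0.807; τ=−ln(0.6217)/0.807=0.589 → t=3.882 > T=3.43: stop.
At T=3.43: P=9 Y=9 R=3 M=11 C=0; the largest is M.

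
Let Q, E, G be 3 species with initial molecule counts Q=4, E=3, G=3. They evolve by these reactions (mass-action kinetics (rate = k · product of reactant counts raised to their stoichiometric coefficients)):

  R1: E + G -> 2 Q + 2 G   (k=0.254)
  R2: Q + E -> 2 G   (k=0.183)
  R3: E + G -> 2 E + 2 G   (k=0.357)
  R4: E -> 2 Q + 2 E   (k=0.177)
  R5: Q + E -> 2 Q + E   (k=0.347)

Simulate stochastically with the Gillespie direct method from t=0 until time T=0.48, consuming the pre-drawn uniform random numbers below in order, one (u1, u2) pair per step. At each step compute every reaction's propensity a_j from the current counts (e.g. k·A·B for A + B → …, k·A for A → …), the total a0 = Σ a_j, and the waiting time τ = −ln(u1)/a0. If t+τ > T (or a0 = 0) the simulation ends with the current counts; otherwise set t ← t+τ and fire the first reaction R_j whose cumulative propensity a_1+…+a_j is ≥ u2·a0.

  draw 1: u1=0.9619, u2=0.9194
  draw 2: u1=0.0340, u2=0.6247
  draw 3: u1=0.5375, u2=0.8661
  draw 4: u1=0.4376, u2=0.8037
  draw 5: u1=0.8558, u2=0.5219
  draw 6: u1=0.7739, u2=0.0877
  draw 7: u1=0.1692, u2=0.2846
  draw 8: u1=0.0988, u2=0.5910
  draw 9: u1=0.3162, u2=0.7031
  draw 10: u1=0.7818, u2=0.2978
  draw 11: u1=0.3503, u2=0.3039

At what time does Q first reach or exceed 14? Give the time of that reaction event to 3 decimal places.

Threshold first reached at t = 0.440

t=0.000: Q=4 E=3 G=3
Draw 1: a1=2.286, a2=2.196, a3=3.213, a4=0.531, a5=4.164, a0=12.390; τ=−ln(0.9619)/12.390=0.003 → t=0.003; u2·a0=0.9194·12.390=11.391; a1+…+a4=8.226 < 11.391 ≤ a1+…+a5=12.390 → R5 fires; Q=5 E=3 G=3
Draw 2: a1=2.286, a2=2.745, a3=3.213, a4=0.531, a5=5.205, a0=13.980; τ=−ln(0.0340)/13.980=0.242 → t=0.245; u2·a0=0.6247·13.980=8.733; a1+…+a3=8.244 < 8.733 ≤ a1+…+a4=8.775 → R4 fires; Q=7 E=4 G=3
Draw 3: a1=3.048, a2=5.124, a3=4.284, a4=0.708, a5=9.716, a0=22.880; τ=−ln(0.5375)/22.880=0.027 → t=0.272; u2·a0=0.8661·22.880=19.816; a1+…+a4=13.164 < 19.816 ≤ a1+…+a5=22.880 → R5 fires; Q=8 E=4 G=3
Draw 4: a1=3.048, a2=5.856, a3=4.284, a4=0.708, a5=11.104, a0=25.000; τ=−ln(0.4376)/25.000=0.033 → t=0.305; u2·a0=0.8037·25.000=20.092; a1+…+a4=13.896 < 20.092 ≤ a1+…+a5=25.000 → R5 fires; Q=9 E=4 G=3
Draw 5: a1=3.048, a2=6.588, a3=4.284, a4=0.708, a5=12.492, a0=27.120; τ=−ln(0.8558)/27.120=0.006 → t=0.311; u2·a0=0.5219·27.120=14.154; a1+…+a3=13.920 < 14.154 ≤ a1+…+a4=14.628 → R4 fires; Q=11 E=5 G=3
Draw 6: a1=3.810, a2=10.065, a3=5.355, a4=0.885, a5=19.085, a0=39.200; τ=−ln(0.7739)/39.200=0.007 → t=0.317; u2·a0=0.0877·39.200=3.438 ≤ a1=3.810 → R1 fires; Q=13 E=4 G=4
Draw 7: a1=4.064, a2=9.516, a3=5.712, a4=0.708, a5=18.044, a0=38.044; τ=−ln(0.1692)/38.044=0.047 → t=0.364; u2·a0=0.2846·38.044=10.827; a1=4.064 < 10.827 ≤ a1+a2=13.580 → R2 fires; Q=12 E=3 G=6
Draw 8: a1=4.572, a2=6.588, a3=6.426, a4=0.531, a5=12.492, a0=30.609; τ=−ln(0.0988)/30.609=0.076 → t=0.440; u2·a0=0.5910·30.609=18.090; a1+…+a3=17.586 < 18.090 ≤ a1+…+a4=18.117 → R4 fires; Q=14 E=4 G=6
Draw 9: a1=6.096, a2=10.248, a3=8.568, a4=0.708, a5=19.432, a0=45.052; τ=−ln(0.3162)/45.052=0.026 → t=0.465; u2·a0=0.7031·45.052=31.676; a1+…+a4=25.620 < 31.676 ≤ a1+…+a5=45.052 → R5 fires; Q=15 E=4 G=6
Draw 10: a1=6.096, a2=10.980, a3=8.568, a4=0.708, a5=20.820, a0=47.172; τ=−ln(0.7818)/47.172=0.005 → t=0.471; u2·a0=0.2978·47.172=14.048; a1=6.096 < 14.048 ≤ a1+a2=17.076 → R2 fires; Q=14 E=3 G=8
Draw 11: a1=6.096, a2=7.686, a3=8.568, a4=0.531, a5=14.574, a0=37.455; τ=−ln(0.3503)/37.455=0.028 → t=0.499 > T=0.48: stop.
Q first becomes ≥ 14 when it reaches 14 at the event at t=0.440.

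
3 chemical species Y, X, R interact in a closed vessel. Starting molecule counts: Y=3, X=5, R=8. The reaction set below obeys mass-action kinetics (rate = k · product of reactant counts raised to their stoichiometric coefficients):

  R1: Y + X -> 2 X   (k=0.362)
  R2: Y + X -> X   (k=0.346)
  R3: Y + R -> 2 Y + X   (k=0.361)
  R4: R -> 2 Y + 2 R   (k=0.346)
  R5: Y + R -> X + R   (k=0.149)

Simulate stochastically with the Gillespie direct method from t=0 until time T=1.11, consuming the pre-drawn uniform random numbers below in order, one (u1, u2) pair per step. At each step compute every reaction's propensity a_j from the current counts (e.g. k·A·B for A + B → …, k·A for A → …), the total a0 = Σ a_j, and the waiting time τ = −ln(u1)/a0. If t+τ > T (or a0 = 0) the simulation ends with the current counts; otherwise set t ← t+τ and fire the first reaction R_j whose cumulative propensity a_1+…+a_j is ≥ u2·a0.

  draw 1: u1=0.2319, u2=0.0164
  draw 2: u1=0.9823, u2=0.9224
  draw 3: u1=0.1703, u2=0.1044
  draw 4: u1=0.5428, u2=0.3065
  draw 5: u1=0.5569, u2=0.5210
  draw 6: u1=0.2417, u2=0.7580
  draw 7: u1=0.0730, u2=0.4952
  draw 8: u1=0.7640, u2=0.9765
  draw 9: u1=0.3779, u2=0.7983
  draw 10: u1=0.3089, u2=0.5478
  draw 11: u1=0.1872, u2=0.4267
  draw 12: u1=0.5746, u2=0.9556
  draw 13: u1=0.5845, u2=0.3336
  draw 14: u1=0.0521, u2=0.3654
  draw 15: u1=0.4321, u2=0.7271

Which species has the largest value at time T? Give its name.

t=0.000: Y=3 X=5 R=8
Draw 1: a1=5.430, a2=5.190, a3=8.664, a4=2.768, a5=3.576, a0=25.628; τ=−ln(0.2319)/25.628=0.057 → t=0.057; u2·a0=0.0164·25.628=0.420 ≤ a1=5.430 → R1 fires; Y=2 X=6 R=8
Draw 2: a1=4.344, a2=4.152, a3=5.776, a4=2.768, a5=2.384, a0=19.424; τ=−ln(0.9823)/19.424=0.001 → t=0.058; u2·a0=0.9224·19.424=17.917; a1+…+a4=17.040 < 17.917 ≤ a1+…+a5=19.424 → R5 fires; Y=1 X=7 R=8
Draw 3: a1=2.534, a2=2.422, a3=2.888, a4=2.768, a5=1.192, a0=11.804; τ=−ln(0.1703)/11.804=0.150 → t=0.208; u2·a0=0.1044·11.804=1.232 ≤ a1=2.534 → R1 fires; Y=0 X=8 R=8
Draw 4: a1=0.000, a2=0.000, a3=0.000, a4=2.768, a5=0.000, a0=2.768; τ=−ln(0.5428)/2.768=0.221 → t=0.429; u2·a0=0.3065·2.768=0.848; a1+…+a3=0.000 < 0.848 ≤ a1+…+a4=2.768 → R4 fires; Y=2 X=8 R=9
Draw 5: a1=5.792, a2=5.536, a3=6.498, a4=3.114, a5=2.682, a0=23.622; τ=−ln(0.5569)/23.622=0.025 → t=0.453; u2·a0=0.5210·23.622=12.307; a1+a2=11.328 < 12.307 ≤ a1+…+a3=17.826 → R3 fires; Y=3 X=9 R=8
Draw 6: a1=9.774, a2=9.342, a3=8.664, a4=2.768, a5=3.576, a0=34.124; τ=−ln(0.2417)/34.124=0.042 → t=0.495; u2·a0=0.7580·34.124=25.866; a1+a2=19.116 < 25.866 ≤ a1+…+a3=27.780 → R3 fires; Y=4 X=10 R=7
Draw 7: a1=14.480, a2=13.840, a3=10.108, a4=2.422, a5=4.172, a0=45.022; τ=−ln(0.0730)/45.022=0.058 → t=0.553; u2·a0=0.4952·45.022=22.295; a1=14.480 < 22.295 ≤ a1+a2=28.320 → R2 fires; Y=3 X=10 R=7
Draw 8: a1=10.860, a2=10.380, a3=7.581, a4=2.422, a5=3.129, a0=34.372; τ=−ln(0.7640)/34.372=0.008 → t=0.561; u2·a0=0.9765·34.372=33.564; a1+…+a4=31.243 < 33.564 ≤ a1+…+a5=34.372 → R5 fires; Y=2 X=11 R=7
Draw 9: a1=7.964, a2=7.612, a3=5.054, a4=2.422, a5=2.086, a0=25.138; τ=−ln(0.3779)/25.138=0.039 → t=0.600; u2·a0=0.7983·25.138=20.068; a1+a2=15.576 < 20.068 ≤ a1+…+a3=20.630 → R3 fires; Y=3 X=12 R=6
Draw 10: a1=13.032, a2=12.456, a3=6.498, a4=2.076, a5=2.682, a0=36.744; τ=−ln(0.3089)/36.744=0.032 → t=0.632; u2·a0=0.5478·36.744=20.128; a1=13.032 < 20.128 ≤ a1+a2=25.488 → R2 fires; Y=2 X=12 R=6
Draw 11: a1=8.688, a2=8.304, a3=4.332, a4=2.076, a5=1.788, a0=25.188; τ=−ln(0.1872)/25.188=0.067 → t=0.698; u2·a0=0.4267·25.188=10.748; a1=8.688 < 10.748 ≤ a1+a2=16.992 → R2 fires; Y=1 X=12 R=6
Draw 12: a1=4.344, a2=4.152, a3=2.166, a4=2.076, a5=0.894, a0=13.632; τ=−ln(0.5746)/13.632=0.041 → t=0.739; u2·a0=0.9556·13.632=13.027; a1+…+a4=12.738 < 13.027 ≤ a1+…+a5=13.632 → R5 fires; Y=0 X=13 R=6
Draw 13: a1=0.000, a2=0.000, a3=0.000, a4=2.076, a5=0.000, a0=2.076; τ=−ln(0.5845)/2.076=0.259 → t=0.998; u2·a0=0.3336·2.076=0.693; a1+…+a3=0.000 < 0.693 ≤ a1+…+a4=2.076 → R4 fires; Y=2 X=13 R=7
Draw 14: a1=9.412, a2=8.996, a3=5.054, a4=2.422, a5=2.086, a0=27.970; τ=−ln(0.0521)/27.970=0.106 → t=1.103; u2·a0=0.3654·27.970=10.220; a1=9.412 < 10.220 ≤ a1+a2=18.408 → R2 fires; Y=1 X=13 R=7
Draw 15: a1=4.706, a2=4.498, a3=2.527, a4=2.422, a5=1.043, a0=15.196; τ=−ln(0.4321)/15.196=0.055 → t=1.158 > T=1.11: stop.
At T=1.11: Y=1 X=13 R=7; the largest is X.

Dominant species at T: X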